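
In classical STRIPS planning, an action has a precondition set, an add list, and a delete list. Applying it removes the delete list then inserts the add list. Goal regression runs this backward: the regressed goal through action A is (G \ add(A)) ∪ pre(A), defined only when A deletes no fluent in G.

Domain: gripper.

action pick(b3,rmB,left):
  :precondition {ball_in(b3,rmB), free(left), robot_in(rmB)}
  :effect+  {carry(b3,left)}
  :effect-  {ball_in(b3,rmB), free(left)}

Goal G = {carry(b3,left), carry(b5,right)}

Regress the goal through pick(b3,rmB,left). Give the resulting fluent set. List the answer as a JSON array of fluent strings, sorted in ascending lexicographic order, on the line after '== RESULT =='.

Regress:
  G ∩ del = {}  (empty — regression defined)
  G \ add = {carry(b3,left), carry(b5,right)} \ {carry(b3,left)} = {carry(b5,right)}
  ∪ pre   = {carry(b5,right)} ∪ {ball_in(b3,rmB), free(left), robot_in(rmB)}
          = {ball_in(b3,rmB), carry(b5,right), free(left), robot_in(rmB)}

== RESULT ==
["ball_in(b3,rmB)", "carry(b5,right)", "free(left)", "robot_in(rmB)"]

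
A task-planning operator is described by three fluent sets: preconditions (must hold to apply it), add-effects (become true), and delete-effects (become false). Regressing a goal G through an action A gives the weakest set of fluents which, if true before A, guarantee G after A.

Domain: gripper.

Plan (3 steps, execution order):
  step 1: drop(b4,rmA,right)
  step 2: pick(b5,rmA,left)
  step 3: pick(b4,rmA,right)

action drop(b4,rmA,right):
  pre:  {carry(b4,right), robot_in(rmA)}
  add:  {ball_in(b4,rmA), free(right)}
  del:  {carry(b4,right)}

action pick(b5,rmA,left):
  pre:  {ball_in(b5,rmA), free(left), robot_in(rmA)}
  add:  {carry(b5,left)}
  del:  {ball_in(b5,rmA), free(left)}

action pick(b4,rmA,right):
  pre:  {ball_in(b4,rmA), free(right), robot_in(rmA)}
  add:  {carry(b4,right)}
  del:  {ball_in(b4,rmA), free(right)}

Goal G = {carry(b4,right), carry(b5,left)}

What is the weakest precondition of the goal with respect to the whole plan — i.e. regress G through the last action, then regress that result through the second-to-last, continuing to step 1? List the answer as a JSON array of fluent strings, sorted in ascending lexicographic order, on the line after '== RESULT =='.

Regress step by step:
  through step 3 (pick(b4,rmA,right)): drop {carry(b4,right)}, keep {carry(b5,left)}, require {ball_in(b4,rmA), free(right), robot_in(rmA)}
    → {ball_in(b4,rmA), carry(b5,left), free(right), robot_in(rmA)}
  through step 2 (pick(b5,rmA,left)): drop {carry(b5,left)}, keep {ball_in(b4,rmA), free(right), robot_in(rmA)}, require {ball_in(b5,rmA), free(left), robot_in(rmA)}
    → {ball_in(b4,rmA), ball_in(b5,rmA), free(left), free(right), robot_in(rmA)}
  through step 1 (drop(b4,rmA,right)): drop {ball_in(b4,rmA), free(right)}, keep {ball_in(b5,rmA), free(left), robot_in(rmA)}, require {carry(b4,right), robot_in(rmA)}
    → {ball_in(b5,rmA), carry(b4,right), free(left), robot_in(rmA)}

== RESULT ==
["ball_in(b5,rmA)", "carry(b4,right)", "free(left)", "robot_in(rmA)"]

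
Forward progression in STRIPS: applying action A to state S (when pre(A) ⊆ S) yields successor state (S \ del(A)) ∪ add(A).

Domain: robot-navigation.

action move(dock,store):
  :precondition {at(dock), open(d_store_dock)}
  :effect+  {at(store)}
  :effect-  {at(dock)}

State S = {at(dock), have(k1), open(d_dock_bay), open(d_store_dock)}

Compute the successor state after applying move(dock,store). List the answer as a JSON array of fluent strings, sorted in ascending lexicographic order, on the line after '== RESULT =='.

Compute (S \ del) ∪ add:
  pre ⊆ S: {at(dock), open(d_store_dock)} ⊆ S  — applicable
  S \ del = {have(k1), open(d_dock_bay), open(d_store_dock)}
  ∪ add   = {at(store), have(k1), open(d_dock_bay), open(d_store_dock)}

== RESULT ==
["at(store)", "have(k1)", "open(d_dock_bay)", "open(d_store_dock)"]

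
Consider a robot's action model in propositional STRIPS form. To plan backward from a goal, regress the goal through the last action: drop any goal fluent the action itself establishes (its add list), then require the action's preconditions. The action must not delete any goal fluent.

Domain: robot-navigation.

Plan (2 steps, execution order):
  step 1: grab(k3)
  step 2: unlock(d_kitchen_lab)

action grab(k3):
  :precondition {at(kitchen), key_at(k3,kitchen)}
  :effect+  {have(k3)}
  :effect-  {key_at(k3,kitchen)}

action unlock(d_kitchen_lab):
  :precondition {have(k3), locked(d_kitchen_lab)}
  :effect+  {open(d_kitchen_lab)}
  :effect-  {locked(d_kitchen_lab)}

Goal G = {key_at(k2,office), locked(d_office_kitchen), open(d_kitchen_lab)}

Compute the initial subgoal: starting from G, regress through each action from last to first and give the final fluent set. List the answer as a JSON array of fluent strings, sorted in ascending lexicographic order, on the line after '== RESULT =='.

Work backward from the goal:
  through step 2 (unlock(d_kitchen_lab)): drop {open(d_kitchen_lab)}, keep {key_at(k2,office), locked(d_office_kitchen)}, require {have(k3), locked(d_kitchen_lab)}
    → {have(k3), key_at(k2,office), locked(d_kitchen_lab), locked(d_office_kitchen)}
  through step 1 (grab(k3)): drop {have(k3)}, keep {key_at(k2,office), locked(d_kitchen_lab), locked(d_office_kitchen)}, require {at(kitchen), key_at(k3,kitchen)}
    → {at(kitchen), key_at(k2,office), key_at(k3,kitchen), locked(d_kitchen_lab), locked(d_office_kitchen)}

== RESULT ==
["at(kitchen)", "key_at(k2,office)", "key_at(k3,kitchen)", "locked(d_kitchen_lab)", "locked(d_office_kitchen)"]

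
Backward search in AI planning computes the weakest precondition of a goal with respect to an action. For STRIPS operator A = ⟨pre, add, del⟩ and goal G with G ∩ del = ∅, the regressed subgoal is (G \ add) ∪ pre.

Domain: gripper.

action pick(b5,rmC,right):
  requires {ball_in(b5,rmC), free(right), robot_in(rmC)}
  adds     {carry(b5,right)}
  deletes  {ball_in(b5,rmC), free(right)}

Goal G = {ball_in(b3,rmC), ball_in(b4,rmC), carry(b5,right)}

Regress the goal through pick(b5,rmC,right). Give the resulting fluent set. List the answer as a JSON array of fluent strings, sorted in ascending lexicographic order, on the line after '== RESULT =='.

Compute (G \ add) ∪ pre:
  G ∩ del = {}  (empty — regression defined)
  G \ add = {ball_in(b3,rmC), ball_in(b4,rmC), carry(b5,right)} \ {carry(b5,right)} = {ball_in(b3,rmC), ball_in(b4,rmC)}
  ∪ pre   = {ball_in(b3,rmC), ball_in(b4,rmC)} ∪ {ball_in(b5,rmC), free(right), robot_in(rmC)}
          = {ball_in(b3,rmC), ball_in(b4,rmC), ball_in(b5,rmC), free(right), robot_in(rmC)}

== RESULT ==
["ball_in(b3,rmC)", "ball_in(b4,rmC)", "ball_in(b5,rmC)", "free(right)", "robot_in(rmC)"]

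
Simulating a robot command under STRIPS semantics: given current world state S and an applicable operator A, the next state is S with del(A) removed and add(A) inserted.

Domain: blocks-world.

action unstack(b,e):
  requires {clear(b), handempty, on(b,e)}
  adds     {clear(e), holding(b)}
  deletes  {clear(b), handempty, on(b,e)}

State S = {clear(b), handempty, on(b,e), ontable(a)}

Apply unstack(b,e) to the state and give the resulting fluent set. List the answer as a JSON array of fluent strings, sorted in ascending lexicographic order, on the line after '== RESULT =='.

Compute (S \ del) ∪ add:
  pre ⊆ S: {clear(b), handempty, on(b,e)} ⊆ S  — applicable
  S \ del = {ontable(a)}
  ∪ add   = {clear(e), holding(b), ontable(a)}

== RESULT ==
["clear(e)", "holding(b)", "ontable(a)"]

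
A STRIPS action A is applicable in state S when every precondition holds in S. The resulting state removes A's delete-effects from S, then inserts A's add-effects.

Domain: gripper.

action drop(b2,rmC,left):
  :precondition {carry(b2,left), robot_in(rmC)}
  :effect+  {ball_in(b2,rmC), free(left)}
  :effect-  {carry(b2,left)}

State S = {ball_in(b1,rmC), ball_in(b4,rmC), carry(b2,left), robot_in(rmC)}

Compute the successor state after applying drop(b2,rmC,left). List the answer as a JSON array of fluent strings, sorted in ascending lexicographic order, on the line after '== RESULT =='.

Progress:
  pre ⊆ S: {carry(b2,left), robot_in(rmC)} ⊆ S  — applicable
  S \ del = {ball_in(b1,rmC), ball_in(b4,rmC), robot_in(rmC)}
  ∪ add   = {ball_in(b1,rmC), ball_in(b2,rmC), ball_in(b4,rmC), free(left), robot_in(rmC)}

== RESULT ==
["ball_in(b1,rmC)", "ball_in(b2,rmC)", "ball_in(b4,rmC)", "free(left)", "robot_in(rmC)"]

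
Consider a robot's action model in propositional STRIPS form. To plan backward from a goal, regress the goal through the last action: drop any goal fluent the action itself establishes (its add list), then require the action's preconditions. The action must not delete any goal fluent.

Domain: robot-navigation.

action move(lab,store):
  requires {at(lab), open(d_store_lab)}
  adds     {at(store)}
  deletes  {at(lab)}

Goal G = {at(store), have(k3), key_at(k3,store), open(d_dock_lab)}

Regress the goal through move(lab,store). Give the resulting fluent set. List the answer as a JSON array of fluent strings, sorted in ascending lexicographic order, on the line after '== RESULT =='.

Regress:
  G ∩ del = {}  (empty — regression defined)
  G \ add = {at(store), have(k3), key_at(k3,store), open(d_dock_lab)} \ {at(store)} = {have(k3), key_at(k3,store), open(d_dock_lab)}
  ∪ pre   = {have(k3), key_at(k3,store), open(d_dock_lab)} ∪ {at(lab), open(d_store_lab)}
          = {at(lab), have(k3), key_at(k3,store), open(d_dock_lab), open(d_store_lab)}

== RESULT ==
["at(lab)", "have(k3)", "key_at(k3,store)", "open(d_dock_lab)", "open(d_store_lab)"]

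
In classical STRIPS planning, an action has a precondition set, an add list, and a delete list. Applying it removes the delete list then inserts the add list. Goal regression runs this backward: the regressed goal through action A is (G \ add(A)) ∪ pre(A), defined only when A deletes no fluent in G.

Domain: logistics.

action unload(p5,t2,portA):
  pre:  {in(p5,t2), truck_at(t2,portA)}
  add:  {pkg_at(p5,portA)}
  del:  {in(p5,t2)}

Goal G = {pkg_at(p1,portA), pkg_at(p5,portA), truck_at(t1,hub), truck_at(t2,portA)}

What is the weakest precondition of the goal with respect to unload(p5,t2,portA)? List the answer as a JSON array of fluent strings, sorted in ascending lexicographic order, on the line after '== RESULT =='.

Regress:
  G ∩ del = {}  (empty — regression defined)
  G \ add = {pkg_at(p1,portA), pkg_at(p5,portA), truck_at(t1,hub), truck_at(t2,portA)} \ {pkg_at(p5,portA)} = {pkg_at(p1,portA), truck_at(t1,hub), truck_at(t2,portA)}
  ∪ pre   = {pkg_at(p1,portA), truck_at(t1,hub), truck_at(t2,portA)} ∪ {in(p5,t2), truck_at(t2,portA)}
          = {in(p5,t2), pkg_at(p1,portA), truck_at(t1,hub), truck_at(t2,portA)}

== RESULT ==
["in(p5,t2)", "pkg_at(p1,portA)", "truck_at(t1,hub)", "truck_at(t2,portA)"]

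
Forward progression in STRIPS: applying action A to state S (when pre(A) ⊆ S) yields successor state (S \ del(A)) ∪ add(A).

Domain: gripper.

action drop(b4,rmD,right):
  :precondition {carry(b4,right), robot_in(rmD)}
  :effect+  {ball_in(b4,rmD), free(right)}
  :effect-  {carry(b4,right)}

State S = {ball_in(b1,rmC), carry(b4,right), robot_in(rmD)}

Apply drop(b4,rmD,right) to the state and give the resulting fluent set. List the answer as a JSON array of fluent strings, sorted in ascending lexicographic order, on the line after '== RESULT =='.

Compute (S \ del) ∪ add:
  pre ⊆ S: {carry(b4,right), robot_in(rmD)} ⊆ S  — applicable
  S \ del = {ball_in(b1,rmC), robot_in(rmD)}
  ∪ add   = {ball_in(b1,rmC), ball_in(b4,rmD), free(right), robot_in(rmD)}

== RESULT ==
["ball_in(b1,rmC)", "ball_in(b4,rmD)", "free(right)", "robot_in(rmD)"]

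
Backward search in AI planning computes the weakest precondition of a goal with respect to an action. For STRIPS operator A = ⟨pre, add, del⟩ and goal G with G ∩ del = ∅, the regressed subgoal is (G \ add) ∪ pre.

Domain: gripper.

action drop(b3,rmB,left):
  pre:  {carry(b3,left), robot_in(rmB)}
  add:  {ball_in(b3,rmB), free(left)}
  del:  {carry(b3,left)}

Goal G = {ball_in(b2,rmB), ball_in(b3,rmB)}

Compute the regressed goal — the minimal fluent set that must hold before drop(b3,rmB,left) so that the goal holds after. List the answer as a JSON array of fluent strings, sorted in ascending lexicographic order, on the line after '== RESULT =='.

Compute (G \ add) ∪ pre:
  G ∩ del = {}  (empty — regression defined)
  G \ add = {ball_in(b2,rmB), ball_in(b3,rmB)} \ {ball_in(b3,rmB), free(left)} = {ball_in(b2,rmB)}
  ∪ pre   = {ball_in(b2,rmB)} ∪ {carry(b3,left), robot_in(rmB)}
          = {ball_in(b2,rmB), carry(b3,left), robot_in(rmB)}

== RESULT ==
["ball_in(b2,rmB)", "carry(b3,left)", "robot_in(rmB)"]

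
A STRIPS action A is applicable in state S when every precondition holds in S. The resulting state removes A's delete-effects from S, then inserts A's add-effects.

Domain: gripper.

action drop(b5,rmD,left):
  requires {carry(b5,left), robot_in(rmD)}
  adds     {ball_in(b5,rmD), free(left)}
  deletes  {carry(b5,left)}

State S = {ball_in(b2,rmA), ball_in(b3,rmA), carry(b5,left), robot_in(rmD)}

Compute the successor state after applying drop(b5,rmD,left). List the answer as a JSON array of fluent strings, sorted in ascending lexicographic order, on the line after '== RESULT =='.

Progress:
  pre ⊆ S: {carry(b5,left), robot_in(rmD)} ⊆ S  — applicable
  S \ del = {ball_in(b2,rmA), ball_in(b3,rmA), robot_in(rmD)}
  ∪ add   = {ball_in(b2,rmA), ball_in(b3,rmA), ball_in(b5,rmD), free(left), robot_in(rmD)}

== RESULT ==
["ball_in(b2,rmA)", "ball_in(b3,rmA)", "ball_in(b5,rmD)", "free(left)", "robot_in(rmD)"]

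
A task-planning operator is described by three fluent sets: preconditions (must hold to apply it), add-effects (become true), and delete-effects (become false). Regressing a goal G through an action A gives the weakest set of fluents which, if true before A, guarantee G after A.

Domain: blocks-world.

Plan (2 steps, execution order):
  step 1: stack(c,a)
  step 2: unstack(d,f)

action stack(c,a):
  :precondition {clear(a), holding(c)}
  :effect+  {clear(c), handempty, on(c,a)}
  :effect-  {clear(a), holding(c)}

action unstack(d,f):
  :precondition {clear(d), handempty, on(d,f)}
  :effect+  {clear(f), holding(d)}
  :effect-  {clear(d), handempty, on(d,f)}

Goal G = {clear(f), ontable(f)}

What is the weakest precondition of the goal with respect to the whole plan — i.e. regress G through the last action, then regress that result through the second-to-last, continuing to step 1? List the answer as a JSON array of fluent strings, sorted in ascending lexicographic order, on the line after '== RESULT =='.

Regress step by step:
  through step 2 (unstack(d,f)): drop {clear(f)}, keep {ontable(f)}, require {clear(d), handempty, on(d,f)}
    → {clear(d), handempty, on(d,f), ontable(f)}
  through step 1 (stack(c,a)): drop {handempty}, keep {clear(d), on(d,f), ontable(f)}, require {clear(a), holding(c)}
    → {clear(a), clear(d), holding(c), on(d,f), ontable(f)}

== RESULT ==
["clear(a)", "clear(d)", "holding(c)", "on(d,f)", "ontable(f)"]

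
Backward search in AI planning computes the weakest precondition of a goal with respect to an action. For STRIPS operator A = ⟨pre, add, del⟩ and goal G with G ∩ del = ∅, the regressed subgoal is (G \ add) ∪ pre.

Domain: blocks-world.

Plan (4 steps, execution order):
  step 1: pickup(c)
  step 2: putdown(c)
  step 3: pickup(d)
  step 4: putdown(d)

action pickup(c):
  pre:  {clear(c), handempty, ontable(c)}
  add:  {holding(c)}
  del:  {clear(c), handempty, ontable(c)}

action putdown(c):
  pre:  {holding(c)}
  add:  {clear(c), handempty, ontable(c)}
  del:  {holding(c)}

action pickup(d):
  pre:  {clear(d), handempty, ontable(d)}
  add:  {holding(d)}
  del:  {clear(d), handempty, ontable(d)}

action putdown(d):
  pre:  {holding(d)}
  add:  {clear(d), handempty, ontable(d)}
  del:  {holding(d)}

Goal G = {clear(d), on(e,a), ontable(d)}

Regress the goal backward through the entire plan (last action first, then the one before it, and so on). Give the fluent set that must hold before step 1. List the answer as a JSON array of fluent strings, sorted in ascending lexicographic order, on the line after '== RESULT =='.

Regress step by step:
  through step 4 (putdown(d)): drop {clear(d), ontable(d)}, keep {on(e,a)}, require {holding(d)}
    → {holding(d), on(e,a)}
  through step 3 (pickup(d)): drop {holding(d)}, keep {on(e,a)}, require {clear(d), handempty, ontable(d)}
    → {clear(d), handempty, on(e,a), ontable(d)}
  through step 2 (putdown(c)): drop {handempty}, keep {clear(d), on(e,a), ontable(d)}, require {holding(c)}
    → {clear(d), holding(c), on(e,a), ontable(d)}
  through step 1 (pickup(c)): drop {holding(c)}, keep {clear(d), on(e,a), ontable(d)}, require {clear(c), handempty, ontable(c)}
    → {clear(c), clear(d), handempty, on(e,a), ontable(c), ontable(d)}

== RESULT ==
["clear(c)", "clear(d)", "handempty", "on(e,a)", "ontable(c)", "ontable(d)"]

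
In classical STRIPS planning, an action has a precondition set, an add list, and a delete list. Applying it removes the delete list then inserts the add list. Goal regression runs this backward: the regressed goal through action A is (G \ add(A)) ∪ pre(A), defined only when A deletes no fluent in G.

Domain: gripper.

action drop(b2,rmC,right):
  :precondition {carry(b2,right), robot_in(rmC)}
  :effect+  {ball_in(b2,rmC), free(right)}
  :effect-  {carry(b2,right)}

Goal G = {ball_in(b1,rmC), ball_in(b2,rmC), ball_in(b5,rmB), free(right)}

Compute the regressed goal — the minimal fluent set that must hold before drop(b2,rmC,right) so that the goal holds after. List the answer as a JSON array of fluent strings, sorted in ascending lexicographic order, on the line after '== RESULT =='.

Compute (G \ add) ∪ pre:
  G ∩ del = {}  (empty — regression defined)
  G \ add = {ball_in(b1,rmC), ball_in(b2,rmC), ball_in(b5,rmB), free(right)} \ {ball_in(b2,rmC), free(right)} = {ball_in(b1,rmC), ball_in(b5,rmB)}
  ∪ pre   = {ball_in(b1,rmC), ball_in(b5,rmB)} ∪ {carry(b2,right), robot_in(rmC)}
          = {ball_in(b1,rmC), ball_in(b5,rmB), carry(b2,right), robot_in(rmC)}

== RESULT ==
["ball_in(b1,rmC)", "ball_in(b5,rmB)", "carry(b2,right)", "robot_in(rmC)"]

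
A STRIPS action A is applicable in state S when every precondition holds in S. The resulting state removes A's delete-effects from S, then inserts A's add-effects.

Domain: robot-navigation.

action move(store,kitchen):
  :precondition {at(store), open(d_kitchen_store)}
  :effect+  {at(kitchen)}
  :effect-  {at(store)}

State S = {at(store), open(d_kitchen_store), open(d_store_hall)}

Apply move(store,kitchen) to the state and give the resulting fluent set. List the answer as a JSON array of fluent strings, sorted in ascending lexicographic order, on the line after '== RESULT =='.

Progress:
  pre ⊆ S: {at(store), open(d_kitchen_store)} ⊆ S  — applicable
  S \ del = {open(d_kitchen_store), open(d_store_hall)}
  ∪ add   = {at(kitchen), open(d_kitchen_store), open(d_store_hall)}

== RESULT ==
["at(kitchen)", "open(d_kitchen_store)", "open(d_store_hall)"]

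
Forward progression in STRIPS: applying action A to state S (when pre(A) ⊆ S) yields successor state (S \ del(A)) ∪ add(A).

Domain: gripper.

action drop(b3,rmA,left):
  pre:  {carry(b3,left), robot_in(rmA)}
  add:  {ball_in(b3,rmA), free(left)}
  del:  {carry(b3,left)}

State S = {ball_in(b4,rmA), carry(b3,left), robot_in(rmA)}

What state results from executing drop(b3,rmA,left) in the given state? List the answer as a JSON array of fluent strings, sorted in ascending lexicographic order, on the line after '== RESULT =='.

Progress:
  pre ⊆ S: {carry(b3,left), robot_in(rmA)} ⊆ S  — applicable
  S \ del = {ball_in(b4,rmA), robot_in(rmA)}
  ∪ add   = {ball_in(b3,rmA), ball_in(b4,rmA), free(left), robot_in(rmA)}

== RESULT ==
["ball_in(b3,rmA)", "ball_in(b4,rmA)", "free(left)", "robot_in(rmA)"]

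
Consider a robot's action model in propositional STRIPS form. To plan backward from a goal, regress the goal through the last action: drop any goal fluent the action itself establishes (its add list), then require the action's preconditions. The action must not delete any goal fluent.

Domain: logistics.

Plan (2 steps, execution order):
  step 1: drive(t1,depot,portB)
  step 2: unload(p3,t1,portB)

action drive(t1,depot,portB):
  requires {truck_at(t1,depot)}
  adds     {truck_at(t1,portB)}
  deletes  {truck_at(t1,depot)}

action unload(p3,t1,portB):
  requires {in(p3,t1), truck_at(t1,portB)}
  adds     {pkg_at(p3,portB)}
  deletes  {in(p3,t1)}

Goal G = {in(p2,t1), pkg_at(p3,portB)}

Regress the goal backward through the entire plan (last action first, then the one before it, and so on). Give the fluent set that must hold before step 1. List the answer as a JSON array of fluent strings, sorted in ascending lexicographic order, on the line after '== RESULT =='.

Regress step by step:
  through step 2 (unload(p3,t1,portB)): drop {pkg_at(p3,portB)}, keep {in(p2,t1)}, require {in(p3,t1), truck_at(t1,portB)}
    → {in(p2,t1), in(p3,t1), truck_at(t1,portB)}
  through step 1 (drive(t1,depot,portB)): drop {truck_at(t1,portB)}, keep {in(p2,t1), in(p3,t1)}, require {truck_at(t1,depot)}
    → {in(p2,t1), in(p3,t1), truck_at(t1,depot)}

== RESULT ==
["in(p2,t1)", "in(p3,t1)", "truck_at(t1,depot)"]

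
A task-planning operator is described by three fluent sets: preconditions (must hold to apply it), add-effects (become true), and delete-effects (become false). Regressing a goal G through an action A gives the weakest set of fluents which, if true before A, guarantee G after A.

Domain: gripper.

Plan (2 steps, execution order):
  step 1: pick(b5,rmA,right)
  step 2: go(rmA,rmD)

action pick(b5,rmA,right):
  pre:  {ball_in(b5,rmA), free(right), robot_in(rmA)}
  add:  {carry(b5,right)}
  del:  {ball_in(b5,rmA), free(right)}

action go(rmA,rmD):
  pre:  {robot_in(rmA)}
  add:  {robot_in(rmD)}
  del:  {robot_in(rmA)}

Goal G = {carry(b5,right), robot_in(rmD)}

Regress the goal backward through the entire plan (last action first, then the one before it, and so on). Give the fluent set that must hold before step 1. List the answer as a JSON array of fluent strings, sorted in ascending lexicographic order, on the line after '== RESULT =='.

Work backward from the goal:
  through step 2 (go(rmA,rmD)): drop {robot_in(rmD)}, keep {carry(b5,right)}, require {robot_in(rmA)}
    → {carry(b5,right), robot_in(rmA)}
  through step 1 (pick(b5,rmA,right)): drop {carry(b5,right)}, keep {robot_in(rmA)}, require {ball_in(b5,rmA), free(right), robot_in(rmA)}
    → {ball_in(b5,rmA), free(right), robot_in(rmA)}

== RESULT ==
["ball_in(b5,rmA)", "free(right)", "robot_in(rmA)"]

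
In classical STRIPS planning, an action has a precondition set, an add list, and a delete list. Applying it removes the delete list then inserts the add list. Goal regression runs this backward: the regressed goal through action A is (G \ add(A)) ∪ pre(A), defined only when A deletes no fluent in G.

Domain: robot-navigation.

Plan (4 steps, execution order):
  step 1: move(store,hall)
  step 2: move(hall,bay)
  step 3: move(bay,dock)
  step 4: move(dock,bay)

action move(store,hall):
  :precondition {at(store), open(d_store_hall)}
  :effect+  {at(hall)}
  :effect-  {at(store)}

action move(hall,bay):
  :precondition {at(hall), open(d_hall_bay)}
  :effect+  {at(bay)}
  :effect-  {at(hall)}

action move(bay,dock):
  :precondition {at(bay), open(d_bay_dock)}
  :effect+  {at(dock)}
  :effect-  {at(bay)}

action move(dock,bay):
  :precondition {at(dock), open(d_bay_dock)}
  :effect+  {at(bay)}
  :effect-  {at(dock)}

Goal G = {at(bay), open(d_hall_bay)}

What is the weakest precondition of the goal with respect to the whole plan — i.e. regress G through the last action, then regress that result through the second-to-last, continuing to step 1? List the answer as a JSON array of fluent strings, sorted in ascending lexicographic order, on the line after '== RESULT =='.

Work backward from the goal:
  through step 4 (move(dock,bay)): drop {at(bay)}, keep {open(d_hall_bay)}, require {at(dock), open(d_bay_dock)}
    → {at(dock), open(d_bay_dock), open(d_hall_bay)}
  through step 3 (move(bay,dock)): drop {at(dock)}, keep {open(d_bay_dock), open(d_hall_bay)}, require {at(bay), open(d_bay_dock)}
    → {at(bay), open(d_bay_dock), open(d_hall_bay)}
  through step 2 (move(hall,bay)): drop {at(bay)}, keep {open(d_bay_dock), open(d_hall_bay)}, require {at(hall), open(d_hall_bay)}
    → {at(hall), open(d_bay_dock), open(d_hall_bay)}
  through step 1 (move(store,hall)): drop {at(hall)}, keep {open(d_bay_dock), open(d_hall_bay)}, require {at(store), open(d_store_hall)}
    → {at(store), open(d_bay_dock), open(d_hall_bay), open(d_store_hall)}

== RESULT ==
["at(store)", "open(d_bay_dock)", "open(d_hall_bay)", "open(d_store_hall)"]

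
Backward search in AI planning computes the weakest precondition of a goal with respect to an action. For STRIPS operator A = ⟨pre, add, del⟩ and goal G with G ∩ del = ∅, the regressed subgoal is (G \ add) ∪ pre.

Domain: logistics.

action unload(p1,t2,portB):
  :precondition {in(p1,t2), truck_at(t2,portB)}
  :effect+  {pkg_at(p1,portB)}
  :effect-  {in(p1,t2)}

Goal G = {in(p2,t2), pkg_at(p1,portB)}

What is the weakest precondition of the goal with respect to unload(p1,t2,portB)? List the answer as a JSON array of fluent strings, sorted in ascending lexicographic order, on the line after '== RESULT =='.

Compute (G \ add) ∪ pre:
  G ∩ del = {}  (empty — regression defined)
  G \ add = {in(p2,t2), pkg_at(p1,portB)} \ {pkg_at(p1,portB)} = {in(p2,t2)}
  ∪ pre   = {in(p2,t2)} ∪ {in(p1,t2), truck_at(t2,portB)}
          = {in(p1,t2), in(p2,t2), truck_at(t2,portB)}

== RESULT ==
["in(p1,t2)", "in(p2,t2)", "truck_at(t2,portB)"]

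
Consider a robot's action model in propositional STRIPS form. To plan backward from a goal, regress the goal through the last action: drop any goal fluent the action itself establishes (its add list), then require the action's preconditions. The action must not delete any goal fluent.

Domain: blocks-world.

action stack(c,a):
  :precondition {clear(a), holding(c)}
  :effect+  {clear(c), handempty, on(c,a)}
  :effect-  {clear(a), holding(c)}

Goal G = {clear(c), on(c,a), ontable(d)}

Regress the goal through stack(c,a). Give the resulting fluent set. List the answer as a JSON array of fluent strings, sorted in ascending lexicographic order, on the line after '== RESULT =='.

Compute (G \ add) ∪ pre:
  G ∩ del = {}  (empty — regression defined)
  G \ add = {clear(c), on(c,a), ontable(d)} \ {clear(c), handempty, on(c,a)} = {ontable(d)}
  ∪ pre   = {ontable(d)} ∪ {clear(a), holding(c)}
          = {clear(a), holding(c), ontable(d)}

== RESULT ==
["clear(a)", "holding(c)", "ontable(d)"]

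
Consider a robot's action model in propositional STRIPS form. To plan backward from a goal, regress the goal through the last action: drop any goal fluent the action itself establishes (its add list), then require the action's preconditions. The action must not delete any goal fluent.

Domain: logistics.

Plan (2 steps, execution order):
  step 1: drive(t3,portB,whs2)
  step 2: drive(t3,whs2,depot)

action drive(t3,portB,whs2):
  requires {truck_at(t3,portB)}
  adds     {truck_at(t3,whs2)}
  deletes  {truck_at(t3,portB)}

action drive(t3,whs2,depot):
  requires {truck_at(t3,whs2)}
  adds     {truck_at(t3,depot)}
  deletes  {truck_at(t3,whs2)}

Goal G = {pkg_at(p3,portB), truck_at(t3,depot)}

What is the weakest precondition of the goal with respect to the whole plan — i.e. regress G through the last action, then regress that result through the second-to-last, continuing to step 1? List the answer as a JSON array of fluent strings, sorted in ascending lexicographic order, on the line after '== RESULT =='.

Regress step by step:
  through step 2 (drive(t3,whs2,depot)): drop {truck_at(t3,depot)}, keep {pkg_at(p3,portB)}, require {truck_at(t3,whs2)}
    → {pkg_at(p3,portB), truck_at(t3,whs2)}
  through step 1 (drive(t3,portB,whs2)): drop {truck_at(t3,whs2)}, keep {pkg_at(p3,portB)}, require {truck_at(t3,portB)}
    → {pkg_at(p3,portB), truck_at(t3,portB)}

== RESULT ==
["pkg_at(p3,portB)", "truck_at(t3,portB)"]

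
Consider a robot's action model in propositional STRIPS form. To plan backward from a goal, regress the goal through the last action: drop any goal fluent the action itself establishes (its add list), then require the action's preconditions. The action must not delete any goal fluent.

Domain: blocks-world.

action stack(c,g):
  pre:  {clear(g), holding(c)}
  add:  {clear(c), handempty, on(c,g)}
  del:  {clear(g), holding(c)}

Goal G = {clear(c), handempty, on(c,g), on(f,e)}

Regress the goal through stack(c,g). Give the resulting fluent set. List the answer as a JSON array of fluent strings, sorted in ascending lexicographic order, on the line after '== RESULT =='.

Regress:
  G ∩ del = {}  (empty — regression defined)
  G \ add = {clear(c), handempty, on(c,g), on(f,e)} \ {clear(c), handempty, on(c,g)} = {on(f,e)}
  ∪ pre   = {on(f,e)} ∪ {clear(g), holding(c)}
          = {clear(g), holding(c), on(f,e)}

== RESULT ==
["clear(g)", "holding(c)", "on(f,e)"]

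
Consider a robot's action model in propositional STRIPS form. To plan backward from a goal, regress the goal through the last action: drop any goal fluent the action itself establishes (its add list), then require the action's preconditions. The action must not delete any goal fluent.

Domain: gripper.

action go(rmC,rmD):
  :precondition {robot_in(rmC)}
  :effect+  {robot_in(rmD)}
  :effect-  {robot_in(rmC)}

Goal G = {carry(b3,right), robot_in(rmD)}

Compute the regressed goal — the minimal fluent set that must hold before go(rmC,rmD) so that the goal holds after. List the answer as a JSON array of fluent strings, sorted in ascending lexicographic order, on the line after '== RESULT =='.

Regress:
  G ∩ del = {}  (empty — regression defined)
  G \ add = {carry(b3,right), robot_in(rmD)} \ {robot_in(rmD)} = {carry(b3,right)}
  ∪ pre   = {carry(b3,right)} ∪ {robot_in(rmC)}
          = {carry(b3,right), robot_in(rmC)}

== RESULT ==
["carry(b3,right)", "robot_in(rmC)"]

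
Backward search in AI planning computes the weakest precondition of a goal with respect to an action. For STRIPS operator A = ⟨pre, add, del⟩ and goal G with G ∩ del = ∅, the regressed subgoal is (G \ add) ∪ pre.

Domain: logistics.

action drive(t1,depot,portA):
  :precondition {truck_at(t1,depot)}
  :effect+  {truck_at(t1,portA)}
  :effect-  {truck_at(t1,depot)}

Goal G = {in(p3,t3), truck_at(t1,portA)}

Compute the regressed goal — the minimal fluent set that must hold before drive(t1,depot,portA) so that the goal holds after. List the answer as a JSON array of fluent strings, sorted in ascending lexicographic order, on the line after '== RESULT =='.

Regress:
  G ∩ del = {}  (empty — regression defined)
  G \ add = {in(p3,t3), truck_at(t1,portA)} \ {truck_at(t1,portA)} = {in(p3,t3)}
  ∪ pre   = {in(p3,t3)} ∪ {truck_at(t1,depot)}
          = {in(p3,t3), truck_at(t1,depot)}

== RESULT ==
["in(p3,t3)", "truck_at(t1,depot)"]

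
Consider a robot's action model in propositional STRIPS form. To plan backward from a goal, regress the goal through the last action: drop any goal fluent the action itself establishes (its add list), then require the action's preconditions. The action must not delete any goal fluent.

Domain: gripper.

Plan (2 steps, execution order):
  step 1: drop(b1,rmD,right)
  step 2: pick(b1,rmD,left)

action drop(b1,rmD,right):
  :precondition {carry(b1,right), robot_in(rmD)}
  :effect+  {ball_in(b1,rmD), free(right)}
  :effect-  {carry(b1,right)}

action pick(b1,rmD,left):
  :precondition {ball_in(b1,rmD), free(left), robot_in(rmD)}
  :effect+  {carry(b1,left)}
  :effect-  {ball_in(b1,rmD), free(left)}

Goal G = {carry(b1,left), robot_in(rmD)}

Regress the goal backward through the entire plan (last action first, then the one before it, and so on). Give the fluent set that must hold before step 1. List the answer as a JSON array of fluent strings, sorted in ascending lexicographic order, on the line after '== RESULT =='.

Regress step by step:
  through step 2 (pick(b1,rmD,left)): drop {carry(b1,left)}, keep {robot_in(rmD)}, require {ball_in(b1,rmD), free(left), robot_in(rmD)}
    → {ball_in(b1,rmD), free(left), robot_in(rmD)}
  through step 1 (drop(b1,rmD,right)): drop {ball_in(b1,rmD)}, keep {free(left), robot_in(rmD)}, require {carry(b1,right), robot_in(rmD)}
    → {carry(b1,right), free(left), robot_in(rmD)}

== RESULT ==
["carry(b1,right)", "free(left)", "robot_in(rmD)"]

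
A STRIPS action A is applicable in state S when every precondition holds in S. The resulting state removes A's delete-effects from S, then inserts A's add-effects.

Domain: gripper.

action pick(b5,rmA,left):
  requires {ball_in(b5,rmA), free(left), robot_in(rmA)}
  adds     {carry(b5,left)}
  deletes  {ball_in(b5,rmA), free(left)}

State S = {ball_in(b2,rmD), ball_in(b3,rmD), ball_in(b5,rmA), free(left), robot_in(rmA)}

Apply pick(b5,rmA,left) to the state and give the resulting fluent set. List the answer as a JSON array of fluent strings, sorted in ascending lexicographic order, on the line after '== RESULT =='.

Compute (S \ del) ∪ add:
  pre ⊆ S: {ball_in(b5,rmA), free(left), robot_in(rmA)} ⊆ S  — applicable
  S \ del = {ball_in(b2,rmD), ball_in(b3,rmD), robot_in(rmA)}
  ∪ add   = {ball_in(b2,rmD), ball_in(b3,rmD), carry(b5,left), robot_in(rmA)}

== RESULT ==
["ball_in(b2,rmD)", "ball_in(b3,rmD)", "carry(b5,left)", "robot_in(rmA)"]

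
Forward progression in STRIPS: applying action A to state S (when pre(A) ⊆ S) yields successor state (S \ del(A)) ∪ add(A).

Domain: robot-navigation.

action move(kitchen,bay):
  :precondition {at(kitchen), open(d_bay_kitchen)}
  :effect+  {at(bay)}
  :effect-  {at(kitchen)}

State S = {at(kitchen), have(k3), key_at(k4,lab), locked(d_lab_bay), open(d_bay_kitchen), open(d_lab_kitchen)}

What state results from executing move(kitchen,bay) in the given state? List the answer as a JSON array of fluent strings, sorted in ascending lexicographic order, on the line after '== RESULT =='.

Progress:
  pre ⊆ S: {at(kitchen), open(d_bay_kitchen)} ⊆ S  — applicable
  S \ del = {have(k3), key_at(k4,lab), locked(d_lab_bay), open(d_bay_kitchen), open(d_lab_kitchen)}
  ∪ add   = {at(bay), have(k3), key_at(k4,lab), locked(d_lab_bay), open(d_bay_kitchen), open(d_lab_kitchen)}

== RESULT ==
["at(bay)", "have(k3)", "key_at(k4,lab)", "locked(d_lab_bay)", "open(d_bay_kitchen)", "open(d_lab_kitchen)"]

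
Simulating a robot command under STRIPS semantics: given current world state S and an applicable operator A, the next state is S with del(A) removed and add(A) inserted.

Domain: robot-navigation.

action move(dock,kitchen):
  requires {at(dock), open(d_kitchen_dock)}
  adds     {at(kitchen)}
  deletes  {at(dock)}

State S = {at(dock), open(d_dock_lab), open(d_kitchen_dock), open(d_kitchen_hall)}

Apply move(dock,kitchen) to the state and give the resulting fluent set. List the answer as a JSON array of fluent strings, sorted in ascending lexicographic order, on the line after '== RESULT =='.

Compute (S \ del) ∪ add:
  pre ⊆ S: {at(dock), open(d_kitchen_dock)} ⊆ S  — applicable
  S \ del = {open(d_dock_lab), open(d_kitchen_dock), open(d_kitchen_hall)}
  ∪ add   = {at(kitchen), open(d_dock_lab), open(d_kitchen_dock), open(d_kitchen_hall)}

== RESULT ==
["at(kitchen)", "open(d_dock_lab)", "open(d_kitchen_dock)", "open(d_kitchen_hall)"]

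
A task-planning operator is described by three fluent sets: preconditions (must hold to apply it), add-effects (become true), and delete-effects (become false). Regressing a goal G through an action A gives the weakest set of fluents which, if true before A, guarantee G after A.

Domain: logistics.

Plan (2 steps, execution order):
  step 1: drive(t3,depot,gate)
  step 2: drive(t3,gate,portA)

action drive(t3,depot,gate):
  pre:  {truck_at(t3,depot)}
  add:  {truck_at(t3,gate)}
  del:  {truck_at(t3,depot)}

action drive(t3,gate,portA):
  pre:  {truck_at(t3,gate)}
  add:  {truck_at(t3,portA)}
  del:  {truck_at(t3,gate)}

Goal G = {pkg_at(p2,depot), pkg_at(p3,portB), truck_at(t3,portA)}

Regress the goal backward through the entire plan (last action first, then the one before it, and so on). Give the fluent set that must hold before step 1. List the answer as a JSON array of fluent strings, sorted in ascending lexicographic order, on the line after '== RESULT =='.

Regress step by step:
  through step 2 (drive(t3,gate,portA)): drop {truck_at(t3,portA)}, keep {pkg_at(p2,depot), pkg_at(p3,portB)}, require {truck_at(t3,gate)}
    → {pkg_at(p2,depot), pkg_at(p3,portB), truck_at(t3,gate)}
  through step 1 (drive(t3,depot,gate)): drop {truck_at(t3,gate)}, keep {pkg_at(p2,depot), pkg_at(p3,portB)}, require {truck_at(t3,depot)}
    → {pkg_at(p2,depot), pkg_at(p3,portB), truck_at(t3,depot)}

== RESULT ==
["pkg_at(p2,depot)", "pkg_at(p3,portB)", "truck_at(t3,depot)"]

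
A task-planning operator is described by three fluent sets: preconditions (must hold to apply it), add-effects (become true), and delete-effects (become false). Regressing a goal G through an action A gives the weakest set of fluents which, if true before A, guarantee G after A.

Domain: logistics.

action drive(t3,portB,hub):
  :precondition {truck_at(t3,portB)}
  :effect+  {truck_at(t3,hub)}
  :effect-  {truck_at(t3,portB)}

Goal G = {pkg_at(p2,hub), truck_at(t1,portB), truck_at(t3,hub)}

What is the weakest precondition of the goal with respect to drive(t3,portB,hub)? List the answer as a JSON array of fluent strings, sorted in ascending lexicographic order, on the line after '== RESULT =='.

Compute (G \ add) ∪ pre:
  G ∩ del = {}  (empty — regression defined)
  G \ add = {pkg_at(p2,hub), truck_at(t1,portB), truck_at(t3,hub)} \ {truck_at(t3,hub)} = {pkg_at(p2,hub), truck_at(t1,portB)}
  ∪ pre   = {pkg_at(p2,hub), truck_at(t1,portB)} ∪ {truck_at(t3,portB)}
          = {pkg_at(p2,hub), truck_at(t1,portB), truck_at(t3,portB)}

== RESULT ==
["pkg_at(p2,hub)", "truck_at(t1,portB)", "truck_at(t3,portB)"]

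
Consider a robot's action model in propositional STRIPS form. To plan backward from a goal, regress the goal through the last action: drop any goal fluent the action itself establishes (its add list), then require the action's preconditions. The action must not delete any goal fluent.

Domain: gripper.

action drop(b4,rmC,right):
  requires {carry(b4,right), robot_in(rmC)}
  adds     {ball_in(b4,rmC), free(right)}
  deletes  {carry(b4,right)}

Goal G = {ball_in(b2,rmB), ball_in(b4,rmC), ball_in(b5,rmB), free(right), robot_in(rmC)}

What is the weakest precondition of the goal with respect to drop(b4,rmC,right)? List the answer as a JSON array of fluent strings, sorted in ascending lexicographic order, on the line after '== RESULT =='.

Compute (G \ add) ∪ pre:
  G ∩ del = {}  (empty — regression defined)
  G \ add = {ball_in(b2,rmB), ball_in(b4,rmC), ball_in(b5,rmB), free(right), robot_in(rmC)} \ {ball_in(b4,rmC), free(right)} = {ball_in(b2,rmB), ball_in(b5,rmB), robot_in(rmC)}
  ∪ pre   = {ball_in(b2,rmB), ball_in(b5,rmB), robot_in(rmC)} ∪ {carry(b4,right), robot_in(rmC)}
          = {ball_in(b2,rmB), ball_in(b5,rmB), carry(b4,right), robot_in(rmC)}

== RESULT ==
["ball_in(b2,rmB)", "ball_in(b5,rmB)", "carry(b4,right)", "robot_in(rmC)"]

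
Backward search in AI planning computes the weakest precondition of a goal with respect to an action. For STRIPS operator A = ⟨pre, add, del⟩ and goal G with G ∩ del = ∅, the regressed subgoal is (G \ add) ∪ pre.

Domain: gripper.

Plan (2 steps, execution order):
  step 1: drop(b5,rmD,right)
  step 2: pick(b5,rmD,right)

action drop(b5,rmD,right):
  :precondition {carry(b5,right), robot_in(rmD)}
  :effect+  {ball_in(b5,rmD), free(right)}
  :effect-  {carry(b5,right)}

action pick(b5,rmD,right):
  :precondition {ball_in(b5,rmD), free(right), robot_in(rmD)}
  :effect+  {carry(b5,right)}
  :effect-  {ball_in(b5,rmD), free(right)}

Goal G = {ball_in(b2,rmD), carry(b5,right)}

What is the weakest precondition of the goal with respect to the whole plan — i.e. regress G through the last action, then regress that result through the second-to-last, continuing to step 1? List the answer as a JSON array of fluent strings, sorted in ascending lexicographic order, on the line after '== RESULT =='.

Regress step by step:
  through step 2 (pick(b5,rmD,right)): drop {carry(b5,right)}, keep {ball_in(b2,rmD)}, require {ball_in(b5,rmD), free(right), robot_in(rmD)}
    → {ball_in(b2,rmD), ball_in(b5,rmD), free(right), robot_in(rmD)}
  through step 1 (drop(b5,rmD,right)): drop {ball_in(b5,rmD), free(right)}, keep {ball_in(b2,rmD), robot_in(rmD)}, require {carry(b5,right), robot_in(rmD)}
    → {ball_in(b2,rmD), carry(b5,right), robot_in(rmD)}

== RESULT ==
["ball_in(b2,rmD)", "carry(b5,right)", "robot_in(rmD)"]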